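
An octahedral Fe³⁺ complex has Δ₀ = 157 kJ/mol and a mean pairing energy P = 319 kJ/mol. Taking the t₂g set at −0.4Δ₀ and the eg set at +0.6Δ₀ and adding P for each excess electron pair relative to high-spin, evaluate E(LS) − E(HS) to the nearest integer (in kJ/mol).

Fe is in group 8, so Fe³⁺ is d⁵ (8 − 3 = 5).
High-spin: t₂g³ eg², CFSE = 0.0Δ₀ = 0 kJ/mol.
For low-spin the configuration is t₂g⁵ eg⁰: orbital energy -2.0 × 157 = -314 kJ/mol, and 2 additional pairs relative to high-spin add 638 kJ/mol, giving 324 kJ/mol.
The difference is 324 − (0) = 324 kJ/mol, so high-spin lies lower.

324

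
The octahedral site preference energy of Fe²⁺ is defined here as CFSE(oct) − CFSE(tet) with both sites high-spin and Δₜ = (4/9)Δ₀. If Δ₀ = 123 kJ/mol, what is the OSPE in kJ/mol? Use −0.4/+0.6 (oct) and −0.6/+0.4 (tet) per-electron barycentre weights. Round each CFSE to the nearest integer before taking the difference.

Fe sits in group 8; removing 2 electrons leaves Fe²⁺ with 8 − 2 = 6 d electrons.
In an octahedral site d⁶ (HS) is t2g^4 e_g^2, giving CFSE(oct) = -0.4Δ₀ = -49 kJ/mol.
Tetrahedral e^3 t2^3 gives -0.6Δₜ = -0.6 × (4/9) × 123 = -33 kJ/mol.
Subtracting, OSPE = -49 − (-33) = -16 kJ/mol.

-16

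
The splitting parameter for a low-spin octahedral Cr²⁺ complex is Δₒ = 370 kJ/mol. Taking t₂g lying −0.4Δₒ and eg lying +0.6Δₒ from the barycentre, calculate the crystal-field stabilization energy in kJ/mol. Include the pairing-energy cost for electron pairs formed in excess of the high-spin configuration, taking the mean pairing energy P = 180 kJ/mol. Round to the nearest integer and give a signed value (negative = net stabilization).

-412

Group 6 minus oxidation state +2 gives a d⁴ configuration for Cr²⁺.
The d⁴ electrons fill as t₂g⁴ eg⁰.
CFSE(orbital) = 4×(-0.4Δₒ) + 0×(0.6Δₒ) = -1.6Δₒ; with Δₒ = 370 kJ/mol that is -592 kJ/mol.
High-spin d⁴ would be t₂g³ eg¹ with 0 pairs; low-spin has 1, so 1 excess pair costs +1P = +180 kJ/mol.
Net CFSE = -592 + 180 = -412 kJ/mol.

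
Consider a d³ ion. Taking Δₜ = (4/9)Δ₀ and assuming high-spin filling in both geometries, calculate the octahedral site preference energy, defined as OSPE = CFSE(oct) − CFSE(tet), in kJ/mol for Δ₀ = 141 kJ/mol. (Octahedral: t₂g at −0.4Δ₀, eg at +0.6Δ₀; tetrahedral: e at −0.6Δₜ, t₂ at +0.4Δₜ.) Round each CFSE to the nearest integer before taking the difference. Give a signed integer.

Octahedral high-spin t₂g³ eg⁰: CFSE = -1.2 × 141 = -169 kJ/mol.
Tetrahedral: e² t₂¹, CFSE = 2(−0.6) + 1(+0.4) = -0.8Δₜ = -0.8 × (4/9) × 141 = -50 kJ/mol.
OSPE = CFSE(oct) − CFSE(tet) = -169 − (-50) = -119 kJ/mol.

-119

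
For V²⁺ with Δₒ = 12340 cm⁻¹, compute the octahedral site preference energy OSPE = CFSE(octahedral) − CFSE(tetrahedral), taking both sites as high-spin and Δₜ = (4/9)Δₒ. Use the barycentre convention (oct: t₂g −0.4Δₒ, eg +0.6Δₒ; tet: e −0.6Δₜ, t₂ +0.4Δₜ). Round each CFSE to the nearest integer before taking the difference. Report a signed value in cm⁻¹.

V is in group 5, so V²⁺ is d³ (5 − 2 = 3).
In an octahedral site d³ (HS) is t2g^3 e_g^0, giving CFSE(oct) = -1.2Δₒ = -14808 cm⁻¹.
Tetrahedral e^2 t2^1 gives -0.8Δₜ = -0.8 × (4/9) × 12340 = -4388 cm⁻¹.
OSPE = -14808 − (-4388) = -10420 cm⁻¹.

-10420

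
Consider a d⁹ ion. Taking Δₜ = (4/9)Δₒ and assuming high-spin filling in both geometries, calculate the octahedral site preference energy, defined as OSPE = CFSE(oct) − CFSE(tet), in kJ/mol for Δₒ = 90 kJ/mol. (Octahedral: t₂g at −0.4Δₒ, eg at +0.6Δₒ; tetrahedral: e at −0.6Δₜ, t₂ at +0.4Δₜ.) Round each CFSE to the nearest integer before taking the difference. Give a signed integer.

Octahedral (high-spin): t2g^6 e_g^3, CFSE = 6(−0.4) + 3(+0.6) = -0.6Δₒ = -0.6 × 90 = -54 kJ/mol.
Tetrahedral: e^4 t2^5, CFSE = 4(−0.6) + 5(+0.4) = -0.4Δₜ = -0.4 × (4/9) × 90 = -16 kJ/mol.
OSPE = -54 − (-16) = -38 kJ/mol.

-38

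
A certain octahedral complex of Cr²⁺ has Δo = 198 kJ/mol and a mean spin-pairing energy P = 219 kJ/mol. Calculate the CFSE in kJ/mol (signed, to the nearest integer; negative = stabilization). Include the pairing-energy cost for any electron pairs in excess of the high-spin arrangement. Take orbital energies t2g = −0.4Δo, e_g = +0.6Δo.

-119

Cr is in group 6, so Cr²⁺ is d⁴ (6 − 2 = 4).
With Δo < P the complex is high-spin.
Configuration: t2g^3 e_g^1.
Orbital CFSE = -0.6Δo = -0.6 × 198 = -119 kJ/mol.
High-spin has no excess pairs, so no pairing correction applies.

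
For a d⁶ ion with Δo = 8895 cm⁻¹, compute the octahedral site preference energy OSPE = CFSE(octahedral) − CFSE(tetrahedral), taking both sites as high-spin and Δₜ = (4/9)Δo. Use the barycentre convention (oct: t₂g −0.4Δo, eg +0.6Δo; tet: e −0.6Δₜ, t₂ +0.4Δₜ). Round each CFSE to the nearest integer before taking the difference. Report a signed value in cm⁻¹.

-1186

Octahedral (high-spin): t2g^4 e_g^2, CFSE = 4(−0.4) + 2(+0.6) = -0.4Δo = -0.4 × 8895 = -3558 cm⁻¹.
Tetrahedral: e^3 t2^3, CFSE = 3(−0.6) + 3(+0.4) = -0.6Δₜ = -0.6 × (4/9) × 8895 = -2372 cm⁻¹.
Subtracting, OSPE = -3558 − (-2372) = -1186 cm⁻¹.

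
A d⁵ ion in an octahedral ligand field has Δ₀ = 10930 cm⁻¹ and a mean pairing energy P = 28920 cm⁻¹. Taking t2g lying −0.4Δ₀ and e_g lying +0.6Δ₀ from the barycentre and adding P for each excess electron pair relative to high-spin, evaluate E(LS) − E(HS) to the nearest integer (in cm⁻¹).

35980

High-spin d⁵ fills as t2g^3 e_g^2 with CFSE 3(−0.4) + 2(+0.6) = 0.0Δ₀ = 0 cm⁻¹.
Low-spin t2g^5 e_g^0 gives -2.0Δ₀ = -21860 cm⁻¹, but forming 2 extra pairs costs 2P = 57840 cm⁻¹, so E(LS) = -21860 + 57840 = 35980 cm⁻¹.
Thus E(LS) − E(HS) = 35980 cm⁻¹.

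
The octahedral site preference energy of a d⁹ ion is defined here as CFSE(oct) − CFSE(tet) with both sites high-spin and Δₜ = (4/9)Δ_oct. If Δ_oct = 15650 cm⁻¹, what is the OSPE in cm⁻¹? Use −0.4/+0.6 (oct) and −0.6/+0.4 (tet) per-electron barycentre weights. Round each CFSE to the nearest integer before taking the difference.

-6608

Octahedral (high-spin): t2g^6 e_g^3, CFSE = 6(−0.4) + 3(+0.6) = -0.6Δ_oct = -0.6 × 15650 = -9390 cm⁻¹.
Tetrahedral e^4 t2^5 gives -0.4Δₜ = -0.4 × (4/9) × 15650 = -2782 cm⁻¹.
OSPE = CFSE(oct) − CFSE(tet) = -9390 − (-2782) = -6608 cm⁻¹.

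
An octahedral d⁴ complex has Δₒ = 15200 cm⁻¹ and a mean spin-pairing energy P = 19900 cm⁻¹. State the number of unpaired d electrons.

4

Here Δₒ < P (15200 < 19900), so the high-spin state is favoured.
That gives t₂g³ eg¹.
Unpaired electrons: 4.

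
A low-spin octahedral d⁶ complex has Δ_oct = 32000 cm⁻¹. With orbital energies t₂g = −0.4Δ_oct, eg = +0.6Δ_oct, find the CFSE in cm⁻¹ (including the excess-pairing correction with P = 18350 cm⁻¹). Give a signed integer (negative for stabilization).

Electron filling gives t₂g⁶ eg⁰.
Orbital CFSE = 6(-0.4) + 0(0.6) = -2.4Δ_oct = -2.4 × 32000 = -76800 cm⁻¹.
Pairing penalty: 3 pairs vs 1 in the high-spin reference → 2 extra × P = 36700 cm⁻¹.
Combining: -76800 + 36700 = -40100 cm⁻¹.

-40100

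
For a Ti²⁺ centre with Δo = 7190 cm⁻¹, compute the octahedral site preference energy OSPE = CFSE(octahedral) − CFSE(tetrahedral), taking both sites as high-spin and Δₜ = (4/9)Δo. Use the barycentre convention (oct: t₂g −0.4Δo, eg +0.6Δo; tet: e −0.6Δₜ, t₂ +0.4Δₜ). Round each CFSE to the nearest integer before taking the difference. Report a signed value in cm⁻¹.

-1917

Ti sits in group 4; removing 2 electrons leaves Ti²⁺ with 4 − 2 = 2 d electrons.
In an octahedral site d² (HS) is t₂g² eg⁰, giving CFSE(oct) = -0.8Δo = -5752 cm⁻¹.
In a tetrahedral site the filling is e² t₂⁰: CFSE(tet) = -1.2Δₜ = -1.2 × (4/9)(7190) = -3835 cm⁻¹.
Subtracting, OSPE = -5752 − (-3835) = -1917 cm⁻¹.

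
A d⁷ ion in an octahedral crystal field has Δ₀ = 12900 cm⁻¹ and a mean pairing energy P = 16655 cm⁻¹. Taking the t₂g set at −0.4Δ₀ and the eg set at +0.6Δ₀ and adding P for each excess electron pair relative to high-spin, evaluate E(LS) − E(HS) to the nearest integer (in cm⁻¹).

3755

High-spin d⁷ fills as t₂g⁵ eg² with CFSE 5(−0.4) + 2(+0.6) = -0.8Δ₀ = -10320 cm⁻¹.
Low-spin: t₂g⁶ eg¹, orbital CFSE = -1.8Δ₀ = -23220 cm⁻¹; plus 1 excess pair × P = +16655 cm⁻¹; total -6565 cm⁻¹.
Thus E(LS) − E(HS) = 3755 cm⁻¹.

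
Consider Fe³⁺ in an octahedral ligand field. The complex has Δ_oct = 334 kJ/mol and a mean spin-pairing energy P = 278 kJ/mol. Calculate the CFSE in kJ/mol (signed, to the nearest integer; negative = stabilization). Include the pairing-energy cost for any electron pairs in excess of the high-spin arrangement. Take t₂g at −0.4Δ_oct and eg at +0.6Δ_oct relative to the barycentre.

-112

Fe sits in group 8; removing 3 electrons leaves Fe³⁺ with 8 − 3 = 5 d electrons.
Δ_oct > P, so pairing is preferred: the ground state is low-spin.
That gives t₂g⁵ eg⁰.
Orbital CFSE = -2.0Δ_oct = -2.0 × 334 = -668 kJ/mol.
Excess pairs vs high-spin: 2 − 0 = 2; pairing cost = +556 kJ/mol.
Net CFSE = -668 + 556 = -112 kJ/mol.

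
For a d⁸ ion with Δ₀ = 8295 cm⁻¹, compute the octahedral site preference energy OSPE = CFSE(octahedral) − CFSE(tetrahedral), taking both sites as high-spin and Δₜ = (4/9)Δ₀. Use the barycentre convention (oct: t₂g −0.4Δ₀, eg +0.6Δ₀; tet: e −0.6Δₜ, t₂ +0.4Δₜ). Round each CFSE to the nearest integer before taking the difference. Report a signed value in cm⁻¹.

In an octahedral site d⁸ (HS) is t₂g⁶ eg², giving CFSE(oct) = -1.2Δ₀ = -9954 cm⁻¹.
Tetrahedral: e⁴ t₂⁴, CFSE = 4(−0.6) + 4(+0.4) = -0.8Δₜ = -0.8 × (4/9) × 8295 = -2949 cm⁻¹.
Subtracting, OSPE = -9954 − (-2949) = -7005 cm⁻¹.

-7005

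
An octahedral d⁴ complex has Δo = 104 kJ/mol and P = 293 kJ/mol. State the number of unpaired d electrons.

With Δo < P the complex is high-spin.
Filling d⁴ accordingly: t₂g³ eg¹.
Unpaired electrons: 4.

4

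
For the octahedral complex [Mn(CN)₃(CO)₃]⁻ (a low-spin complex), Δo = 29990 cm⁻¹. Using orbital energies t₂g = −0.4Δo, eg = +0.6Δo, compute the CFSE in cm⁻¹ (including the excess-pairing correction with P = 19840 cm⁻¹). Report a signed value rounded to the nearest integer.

Ligand charges: 3×(-1) from CN⁻ and 3×(+0) from CO sum to -3; with overall charge -1, Mn is +2.
Mn is in group 7, so Mn²⁺ is d⁵ (7 − 2 = 5).
Electron filling gives t₂g⁵ eg⁰.
Orbital CFSE = 5(-0.4) + 0(0.6) = -2.0Δo = -2.0 × 29990 = -59980 cm⁻¹.
Relative to high-spin t₂g³ eg² (0 paired), the low-spin configuration has 2 additional pairs, contributing +2 × 19840 = +39680 cm⁻¹.
Overall CFSE = -59980 + 39680 = -20300 cm⁻¹.

-20300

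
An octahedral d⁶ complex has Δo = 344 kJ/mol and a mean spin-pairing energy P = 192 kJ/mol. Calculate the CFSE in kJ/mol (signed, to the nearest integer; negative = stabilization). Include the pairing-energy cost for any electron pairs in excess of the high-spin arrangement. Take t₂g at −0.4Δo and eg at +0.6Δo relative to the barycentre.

Since Δo = 344 kJ/mol > P = 192 kJ/mol, the complex adopts the low-spin configuration.
Filling d⁶ accordingly: t₂g⁶ eg⁰.
Orbital CFSE = -2.4Δo = -2.4 × 344 = -826 kJ/mol.
Excess pairs vs high-spin: 3 − 1 = 2; pairing cost = +384 kJ/mol.
Net CFSE = -826 + 384 = -442 kJ/mol.

-442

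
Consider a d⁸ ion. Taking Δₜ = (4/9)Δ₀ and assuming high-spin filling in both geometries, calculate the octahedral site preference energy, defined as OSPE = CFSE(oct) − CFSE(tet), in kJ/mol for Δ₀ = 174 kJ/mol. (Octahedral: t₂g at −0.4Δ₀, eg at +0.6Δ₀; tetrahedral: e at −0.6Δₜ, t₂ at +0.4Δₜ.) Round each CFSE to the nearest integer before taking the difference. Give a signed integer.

-147

Octahedral high-spin t₂g⁶ eg²: CFSE = -1.2 × 174 = -209 kJ/mol.
In a tetrahedral site the filling is e⁴ t₂⁴: CFSE(tet) = -0.8Δₜ = -0.8 × (4/9)(174) = -62 kJ/mol.
OSPE = -209 − (-62) = -147 kJ/mol.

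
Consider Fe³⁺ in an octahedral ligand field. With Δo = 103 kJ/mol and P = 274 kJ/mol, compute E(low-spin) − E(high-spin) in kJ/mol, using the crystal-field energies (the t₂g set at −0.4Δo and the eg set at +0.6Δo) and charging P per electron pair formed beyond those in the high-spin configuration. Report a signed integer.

342

Fe is in group 8, so Fe³⁺ is d⁵ (8 − 3 = 5).
High-spin d⁵ fills as t₂g³ eg² with CFSE 3(−0.4) + 2(+0.6) = 0.0Δo = 0 kJ/mol.
Low-spin: t₂g⁵ eg⁰, orbital CFSE = -2.0Δo = -206 kJ/mol; plus 2 excess pairs × P = +548 kJ/mol; total 342 kJ/mol.
The difference is 342 − (0) = 342 kJ/mol, so high-spin lies lower.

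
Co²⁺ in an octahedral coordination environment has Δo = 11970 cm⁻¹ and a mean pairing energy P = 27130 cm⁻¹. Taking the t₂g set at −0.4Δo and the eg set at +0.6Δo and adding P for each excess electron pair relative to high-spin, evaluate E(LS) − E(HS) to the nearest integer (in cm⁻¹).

15160

Co²⁺: group 9, so d-count = 9 − 2 = 7.
High-spin d⁷ fills as t₂g⁵ eg² with CFSE 5(−0.4) + 2(+0.6) = -0.8Δo = -9576 cm⁻¹.
Low-spin: t₂g⁶ eg¹, orbital CFSE = -1.8Δo = -21546 cm⁻¹; plus 1 excess pair × P = +27130 cm⁻¹; total 5584 cm⁻¹.
Thus E(LS) − E(HS) = 15160 cm⁻¹.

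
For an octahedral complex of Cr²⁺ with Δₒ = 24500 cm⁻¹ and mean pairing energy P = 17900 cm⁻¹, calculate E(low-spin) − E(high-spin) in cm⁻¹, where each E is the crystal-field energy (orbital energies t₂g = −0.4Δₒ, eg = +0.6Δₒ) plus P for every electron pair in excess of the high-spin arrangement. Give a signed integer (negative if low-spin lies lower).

-6600

Cr²⁺: group 6, so d-count = 6 − 2 = 4.
In the high-spin limit (t₂g³ eg¹) the orbital term is -0.6Δₒ = -14700 cm⁻¹, with no excess pairing.
Low-spin t₂g⁴ eg⁰ gives -1.6Δₒ = -39200 cm⁻¹, but forming 1 extra pair costs 1P = 17900 cm⁻¹, so E(LS) = -39200 + 17900 = -21300 cm⁻¹.
The difference is -21300 − (-14700) = -6600 cm⁻¹, so low-spin lies lower.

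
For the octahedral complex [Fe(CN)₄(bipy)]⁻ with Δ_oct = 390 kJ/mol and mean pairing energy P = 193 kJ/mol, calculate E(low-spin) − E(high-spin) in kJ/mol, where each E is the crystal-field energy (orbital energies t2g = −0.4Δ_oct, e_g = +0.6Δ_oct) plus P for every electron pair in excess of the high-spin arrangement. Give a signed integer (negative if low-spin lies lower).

-394

Ligand charges: 4×(-1) from CN⁻ and 1×(+0) from bipy sum to -4; with overall charge -1, Fe is +3.
Fe³⁺: group 8, so d-count = 8 − 3 = 5.
High-spin d⁵ fills as t2g^3 e_g^2 with CFSE 3(−0.4) + 2(+0.6) = 0.0Δ_oct = 0 kJ/mol.
Low-spin t2g^5 e_g^0 gives -2.0Δ_oct = -780 kJ/mol, but forming 2 extra pairs costs 2P = 386 kJ/mol, so E(LS) = -780 + 386 = -394 kJ/mol.
Thus E(LS) − E(HS) = -394 kJ/mol.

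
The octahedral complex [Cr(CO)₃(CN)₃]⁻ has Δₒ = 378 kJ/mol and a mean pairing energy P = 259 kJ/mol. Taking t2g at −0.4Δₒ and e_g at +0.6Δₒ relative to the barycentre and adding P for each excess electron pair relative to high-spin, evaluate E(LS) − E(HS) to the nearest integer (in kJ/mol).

-119

Ligand charges: 3×(+0) from CO and 3×(-1) from CN⁻ sum to -3; with overall charge -1, Cr is +2.
Cr²⁺: group 6, so d-count = 6 − 2 = 4.
In the high-spin limit (t2g^3 e_g^1) the orbital term is -0.6Δₒ = -227 kJ/mol, with no excess pairing.
Low-spin: t2g^4 e_g^0, orbital CFSE = -1.6Δₒ = -605 kJ/mol; plus 1 excess pair × P = +259 kJ/mol; total -346 kJ/mol.
The difference is -346 − (-227) = -119 kJ/mol, so low-spin lies lower.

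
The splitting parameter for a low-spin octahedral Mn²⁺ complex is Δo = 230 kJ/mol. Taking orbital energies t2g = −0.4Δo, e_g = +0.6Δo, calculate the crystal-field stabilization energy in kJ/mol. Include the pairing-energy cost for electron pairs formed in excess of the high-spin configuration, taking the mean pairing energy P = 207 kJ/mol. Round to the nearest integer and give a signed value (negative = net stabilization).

-46

Mn²⁺: group 7, so d-count = 7 − 2 = 5.
Configuration: t2g^5 e_g^0.
Orbital CFSE = 5(-0.4) + 0(0.6) = -2.0Δo = -2.0 × 230 = -460 kJ/mol.
Pairing penalty: 2 pairs vs 0 in the high-spin reference → 2 extra × P = 414 kJ/mol.
Combining: -460 + 414 = -46 kJ/mol.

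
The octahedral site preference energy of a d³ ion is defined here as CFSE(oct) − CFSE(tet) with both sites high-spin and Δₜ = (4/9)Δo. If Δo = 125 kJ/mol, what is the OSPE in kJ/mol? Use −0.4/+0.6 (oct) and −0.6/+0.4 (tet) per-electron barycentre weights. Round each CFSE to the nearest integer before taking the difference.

Octahedral high-spin t₂g³ eg⁰: CFSE = -1.2 × 125 = -150 kJ/mol.
In a tetrahedral site the filling is e² t₂¹: CFSE(tet) = -0.8Δₜ = -0.8 × (4/9)(125) = -44 kJ/mol.
OSPE = -150 − (-44) = -106 kJ/mol.

-106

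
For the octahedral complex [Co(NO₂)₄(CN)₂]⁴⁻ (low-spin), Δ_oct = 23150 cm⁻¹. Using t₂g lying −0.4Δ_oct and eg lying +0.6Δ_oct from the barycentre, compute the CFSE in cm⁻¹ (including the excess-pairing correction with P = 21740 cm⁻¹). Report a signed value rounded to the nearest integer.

Ligand charges: 4×(-1) from NO₂⁻ and 2×(-1) from CN⁻ sum to -6; with overall charge -4, Co is +2.
Co is in group 9, so Co²⁺ is d⁷ (9 − 2 = 7).
The d⁷ electrons fill as t₂g⁶ eg¹.
CFSE(orbital) = 6×(-0.4Δ_oct) + 1×(0.6Δ_oct) = -1.8Δ_oct; with Δ_oct = 23150 cm⁻¹ that is -41670 cm⁻¹.
High-spin d⁷ would be t₂g⁵ eg² with 2 pairs; low-spin has 3, so 1 excess pair costs +1P = +21740 cm⁻¹.
Combining: -41670 + 21740 = -19930 cm⁻¹.

-19930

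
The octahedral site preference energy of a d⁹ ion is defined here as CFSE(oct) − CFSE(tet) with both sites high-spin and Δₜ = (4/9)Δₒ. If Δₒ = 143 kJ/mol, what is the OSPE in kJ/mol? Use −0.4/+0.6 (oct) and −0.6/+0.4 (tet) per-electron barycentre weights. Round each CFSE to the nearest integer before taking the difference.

-61

Octahedral high-spin t₂g⁶ eg³: CFSE = -0.6 × 143 = -86 kJ/mol.
In a tetrahedral site the filling is e⁴ t₂⁵: CFSE(tet) = -0.4Δₜ = -0.4 × (4/9)(143) = -25 kJ/mol.
OSPE = -86 − (-25) = -61 kJ/mol.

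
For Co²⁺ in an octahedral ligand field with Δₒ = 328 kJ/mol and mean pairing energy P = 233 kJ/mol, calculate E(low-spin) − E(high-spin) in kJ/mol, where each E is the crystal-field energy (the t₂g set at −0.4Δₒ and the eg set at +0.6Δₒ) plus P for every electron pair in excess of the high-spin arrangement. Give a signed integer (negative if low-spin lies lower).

Co²⁺: group 9, so d-count = 9 − 2 = 7.
High-spin: t₂g⁵ eg², CFSE = -0.8Δₒ = -262 kJ/mol.
Low-spin: t₂g⁶ eg¹, orbital CFSE = -1.8Δₒ = -590 kJ/mol; plus 1 excess pair × P = +233 kJ/mol; total -357 kJ/mol.
E(LS) − E(HS) = -357 − (-262) = -95 kJ/mol.

-95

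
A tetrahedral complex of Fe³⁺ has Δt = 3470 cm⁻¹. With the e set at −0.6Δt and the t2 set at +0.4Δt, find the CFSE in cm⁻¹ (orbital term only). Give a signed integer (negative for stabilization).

0

Fe is in group 8, so Fe³⁺ is d⁵ (8 − 3 = 5).
Tetrahedral fields are weak (Δₜ ≈ 4/9 Δₒ), so electrons fill high-spin.
Configuration: e^2 t2^3.
The orbital stabilization is 0.0Δt = 0.0 × 3470 = 0 cm⁻¹.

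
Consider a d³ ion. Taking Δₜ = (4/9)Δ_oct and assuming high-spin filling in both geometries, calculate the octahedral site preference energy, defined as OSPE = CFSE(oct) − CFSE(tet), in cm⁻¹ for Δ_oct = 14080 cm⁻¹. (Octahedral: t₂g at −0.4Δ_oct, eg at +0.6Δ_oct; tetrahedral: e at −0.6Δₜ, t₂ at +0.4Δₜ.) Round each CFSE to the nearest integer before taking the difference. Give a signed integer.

In an octahedral site d³ (HS) is t₂g³ eg⁰, giving CFSE(oct) = -1.2Δ_oct = -16896 cm⁻¹.
In a tetrahedral site the filling is e² t₂¹: CFSE(tet) = -0.8Δₜ = -0.8 × (4/9)(14080) = -5006 cm⁻¹.
OSPE = -16896 − (-5006) = -11890 cm⁻¹.

-11890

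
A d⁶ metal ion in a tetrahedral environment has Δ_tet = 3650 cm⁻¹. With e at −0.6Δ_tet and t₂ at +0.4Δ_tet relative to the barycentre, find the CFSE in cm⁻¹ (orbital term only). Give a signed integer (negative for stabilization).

-2190

Tetrahedral splitting is small, so the complex is high-spin.
Configuration: e³ t₂³.
The orbital stabilization is -0.6Δ_tet = -0.6 × 3650 = -2190 cm⁻¹.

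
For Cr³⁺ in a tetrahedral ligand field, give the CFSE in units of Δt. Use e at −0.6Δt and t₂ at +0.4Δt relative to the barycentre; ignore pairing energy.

Cr is in group 6, so Cr³⁺ is d³ (6 − 3 = 3).
Tetrahedral fields are weak (Δₜ ≈ 4/9 Δₒ), so electrons fill high-spin.
Configuration: e² t₂¹.
CFSE = 2(-0.6Δt) + 1(0.4Δt) = -1.2Δt + 0.4Δt = -0.8Δt.

-0.8 Δt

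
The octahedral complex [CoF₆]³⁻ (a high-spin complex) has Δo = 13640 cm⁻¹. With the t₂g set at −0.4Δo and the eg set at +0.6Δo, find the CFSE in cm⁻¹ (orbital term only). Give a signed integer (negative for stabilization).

-5456

Each F⁻ contributes -1; 6 × (-1) = -6. With overall charge -3, Co is in the +3 oxidation state.
Co is in group 9, so Co³⁺ is d⁶ (9 − 3 = 6).
Electron filling gives t₂g⁴ eg².
The orbital stabilization is -0.4Δo = -0.4 × 13640 = -5456 cm⁻¹.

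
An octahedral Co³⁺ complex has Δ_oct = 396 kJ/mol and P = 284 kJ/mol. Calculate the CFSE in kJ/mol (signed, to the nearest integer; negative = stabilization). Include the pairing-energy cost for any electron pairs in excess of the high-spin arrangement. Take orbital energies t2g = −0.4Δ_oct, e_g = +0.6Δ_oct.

Group 9 minus oxidation state +3 gives a d⁶ configuration for Co³⁺.
With Δ_oct > P the complex is low-spin.
Configuration: t2g^6 e_g^0.
Orbital CFSE = -2.4Δ_oct = -2.4 × 396 = -950 kJ/mol.
Excess pairs vs high-spin: 3 − 1 = 2; pairing cost = +568 kJ/mol.
Net CFSE = -950 + 568 = -382 kJ/mol.

-382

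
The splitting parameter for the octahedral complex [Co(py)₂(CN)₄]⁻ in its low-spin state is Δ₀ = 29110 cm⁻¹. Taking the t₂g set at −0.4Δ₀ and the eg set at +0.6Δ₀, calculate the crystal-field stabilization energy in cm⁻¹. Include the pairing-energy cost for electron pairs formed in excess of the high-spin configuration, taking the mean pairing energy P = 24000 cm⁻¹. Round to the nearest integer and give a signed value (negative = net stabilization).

-21864

Ligand charges: 2×(+0) from py and 4×(-1) from CN⁻ sum to -4; with overall charge -1, Co is +3.
Co³⁺: group 9, so d-count = 9 − 3 = 6.
The d⁶ electrons fill as t₂g⁶ eg⁰.
The orbital stabilization is -2.4Δ₀ = -2.4 × 29110 = -69864 cm⁻¹.
Pairing penalty: 3 pairs vs 1 in the high-spin reference → 2 extra × P = 48000 cm⁻¹.
Net CFSE = -69864 + 48000 = -21864 cm⁻¹.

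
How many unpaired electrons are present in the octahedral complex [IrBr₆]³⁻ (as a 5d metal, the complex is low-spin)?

Each Br⁻ contributes -1; 6 × (-1) = -6. With overall charge -3, Ir is in the +3 oxidation state.
Ir³⁺: group 9, so d-count = 9 − 3 = 6.
Configuration: t2g^6 e_g^0, giving 0 unpaired electrons.

0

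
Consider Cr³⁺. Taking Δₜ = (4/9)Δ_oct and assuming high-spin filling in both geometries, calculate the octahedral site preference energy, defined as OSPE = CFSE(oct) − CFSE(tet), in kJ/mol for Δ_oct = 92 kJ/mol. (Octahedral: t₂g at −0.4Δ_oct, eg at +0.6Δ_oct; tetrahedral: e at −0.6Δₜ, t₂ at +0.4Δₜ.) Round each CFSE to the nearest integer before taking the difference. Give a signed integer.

Cr sits in group 6; removing 3 electrons leaves Cr³⁺ with 6 − 3 = 3 d electrons.
In an octahedral site d³ (HS) is t₂g³ eg⁰, giving CFSE(oct) = -1.2Δ_oct = -110 kJ/mol.
Tetrahedral e² t₂¹ gives -0.8Δₜ = -0.8 × (4/9) × 92 = -33 kJ/mol.
OSPE = CFSE(oct) − CFSE(tet) = -110 − (-33) = -77 kJ/mol.

-77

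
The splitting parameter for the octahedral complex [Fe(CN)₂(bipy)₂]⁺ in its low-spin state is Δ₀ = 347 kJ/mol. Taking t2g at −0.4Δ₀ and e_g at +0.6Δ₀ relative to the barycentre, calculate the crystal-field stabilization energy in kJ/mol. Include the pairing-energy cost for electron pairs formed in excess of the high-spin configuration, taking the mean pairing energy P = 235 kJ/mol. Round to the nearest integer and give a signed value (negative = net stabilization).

-224

Ligand charges: 2×(-1) from CN⁻ and 2×(+0) from bipy sum to -2; with overall charge +1, Fe is +3.
Fe³⁺: group 8, so d-count = 8 − 3 = 5.
The d⁵ electrons fill as t2g^5 e_g^0.
CFSE(orbital) = 5×(-0.4Δ₀) + 0×(0.6Δ₀) = -2.0Δ₀; with Δ₀ = 347 kJ/mol that is -694 kJ/mol.
Pairing penalty: 2 pairs vs 0 in the high-spin reference → 2 extra × P = 470 kJ/mol.
Overall CFSE = -694 + 470 = -224 kJ/mol.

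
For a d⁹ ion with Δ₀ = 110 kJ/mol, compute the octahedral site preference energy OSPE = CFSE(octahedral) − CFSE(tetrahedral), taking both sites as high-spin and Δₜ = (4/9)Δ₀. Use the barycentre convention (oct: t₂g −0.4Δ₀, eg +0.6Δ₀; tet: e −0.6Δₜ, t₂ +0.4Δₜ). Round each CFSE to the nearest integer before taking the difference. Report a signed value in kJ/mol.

-46

Octahedral (high-spin): t2g^6 e_g^3, CFSE = 6(−0.4) + 3(+0.6) = -0.6Δ₀ = -0.6 × 110 = -66 kJ/mol.
Tetrahedral e^4 t2^5 gives -0.4Δₜ = -0.4 × (4/9) × 110 = -20 kJ/mol.
Subtracting, OSPE = -66 − (-20) = -46 kJ/mol.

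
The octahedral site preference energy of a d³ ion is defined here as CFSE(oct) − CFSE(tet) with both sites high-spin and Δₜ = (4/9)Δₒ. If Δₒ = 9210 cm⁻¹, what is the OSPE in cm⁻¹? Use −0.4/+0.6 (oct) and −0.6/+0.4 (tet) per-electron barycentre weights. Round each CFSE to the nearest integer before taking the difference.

Octahedral high-spin t2g^3 e_g^0: CFSE = -1.2 × 9210 = -11052 cm⁻¹.
Tetrahedral: e^2 t2^1, CFSE = 2(−0.6) + 1(+0.4) = -0.8Δₜ = -0.8 × (4/9) × 9210 = -3275 cm⁻¹.
OSPE = -11052 − (-3275) = -7777 cm⁻¹.

-7777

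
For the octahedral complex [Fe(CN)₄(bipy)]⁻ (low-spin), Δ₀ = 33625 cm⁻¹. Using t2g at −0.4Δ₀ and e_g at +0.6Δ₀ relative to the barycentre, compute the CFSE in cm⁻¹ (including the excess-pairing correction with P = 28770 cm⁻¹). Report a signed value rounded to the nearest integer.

Ligand charges: 4×(-1) from CN⁻ and 1×(+0) from bipy sum to -4; with overall charge -1, Fe is +3.
Fe sits in group 8; removing 3 electrons leaves Fe³⁺ with 8 − 3 = 5 d electrons.
The d⁵ electrons fill as t2g^5 e_g^0.
CFSE(orbital) = 5×(-0.4Δ₀) + 0×(0.6Δ₀) = -2.0Δ₀; with Δ₀ = 33625 cm⁻¹ that is -67250 cm⁻¹.
Relative to high-spin t2g^3 e_g^2 (0 paired), the low-spin configuration has 2 additional pairs, contributing +2 × 28770 = +57540 cm⁻¹.
Combining: -67250 + 57540 = -9710 cm⁻¹.

-9710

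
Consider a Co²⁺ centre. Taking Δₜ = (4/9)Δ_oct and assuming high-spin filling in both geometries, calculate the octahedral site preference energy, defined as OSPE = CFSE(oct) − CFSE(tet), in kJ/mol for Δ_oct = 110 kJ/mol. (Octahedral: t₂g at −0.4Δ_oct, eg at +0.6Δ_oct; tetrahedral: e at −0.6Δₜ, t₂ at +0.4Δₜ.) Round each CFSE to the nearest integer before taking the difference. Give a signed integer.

Co²⁺: group 9, so d-count = 9 − 2 = 7.
Octahedral high-spin t2g^5 e_g^2: CFSE = -0.8 × 110 = -88 kJ/mol.
Tetrahedral e^4 t2^3 gives -1.2Δₜ = -1.2 × (4/9) × 110 = -59 kJ/mol.
OSPE = CFSE(oct) − CFSE(tet) = -88 − (-59) = -29 kJ/mol.

-29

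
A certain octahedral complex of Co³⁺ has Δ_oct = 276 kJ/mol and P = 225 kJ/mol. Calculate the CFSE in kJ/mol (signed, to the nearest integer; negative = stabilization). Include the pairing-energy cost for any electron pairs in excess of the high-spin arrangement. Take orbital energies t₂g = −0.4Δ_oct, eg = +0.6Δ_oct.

Co sits in group 9; removing 3 electrons leaves Co³⁺ with 9 − 3 = 6 d electrons.
Δ_oct > P, so pairing is preferred: the ground state is low-spin.
That gives t₂g⁶ eg⁰.
Orbital CFSE = -2.4Δ_oct = -2.4 × 276 = -662 kJ/mol.
Excess pairs vs high-spin: 3 − 1 = 2; pairing cost = +450 kJ/mol.
Net CFSE = -662 + 450 = -212 kJ/mol.

-212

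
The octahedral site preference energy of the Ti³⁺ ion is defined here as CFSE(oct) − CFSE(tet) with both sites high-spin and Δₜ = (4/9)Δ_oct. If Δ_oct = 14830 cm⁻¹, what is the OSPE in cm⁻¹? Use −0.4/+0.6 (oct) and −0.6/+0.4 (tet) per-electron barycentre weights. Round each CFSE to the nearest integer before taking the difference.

-1977

Ti sits in group 4; removing 3 electrons leaves Ti³⁺ with 4 − 3 = 1 d electrons.
Octahedral (high-spin): t2g^1 e_g^0, CFSE = 1(−0.4) + 0(+0.6) = -0.4Δ_oct = -0.4 × 14830 = -5932 cm⁻¹.
Tetrahedral e^1 t2^0 gives -0.6Δₜ = -0.6 × (4/9) × 14830 = -3955 cm⁻¹.
OSPE = CFSE(oct) − CFSE(tet) = -5932 − (-3955) = -1977 cm⁻¹.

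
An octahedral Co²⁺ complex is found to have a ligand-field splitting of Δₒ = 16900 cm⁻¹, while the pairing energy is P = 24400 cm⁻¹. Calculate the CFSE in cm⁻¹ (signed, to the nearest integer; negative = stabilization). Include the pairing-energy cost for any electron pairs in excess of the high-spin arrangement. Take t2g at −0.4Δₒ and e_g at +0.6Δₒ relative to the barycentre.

Group 9 minus oxidation state +2 gives a d⁷ configuration for Co²⁺.
With Δₒ < P the complex is high-spin.
Filling d⁷ accordingly: t2g^5 e_g^2.
Orbital CFSE = -0.8Δₒ = -0.8 × 16900 = -13520 cm⁻¹.
High-spin has no excess pairs, so no pairing correction applies.

-13520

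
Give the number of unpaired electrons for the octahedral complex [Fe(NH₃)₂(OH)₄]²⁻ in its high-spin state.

Ligand charges: 2×(+0) from NH₃ and 4×(-1) from OH⁻ sum to -4; with overall charge -2, Fe is +2.
Group 8 minus oxidation state +2 gives a d⁶ configuration for Fe²⁺.
Configuration: t₂g⁴ eg², giving 4 unpaired electrons.

4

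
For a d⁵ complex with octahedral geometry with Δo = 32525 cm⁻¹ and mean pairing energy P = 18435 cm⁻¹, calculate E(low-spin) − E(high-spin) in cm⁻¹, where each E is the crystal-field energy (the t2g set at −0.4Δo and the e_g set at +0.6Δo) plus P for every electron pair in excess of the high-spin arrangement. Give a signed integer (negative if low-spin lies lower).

-28180

High-spin: t2g^3 e_g^2, CFSE = 0.0Δo = 0 cm⁻¹.
For low-spin the configuration is t2g^5 e_g^0: orbital energy -2.0 × 32525 = -65050 cm⁻¹, and 2 additional pairs relative to high-spin add 36870 cm⁻¹, giving -28180 cm⁻¹.
Thus E(LS) − E(HS) = -28180 cm⁻¹.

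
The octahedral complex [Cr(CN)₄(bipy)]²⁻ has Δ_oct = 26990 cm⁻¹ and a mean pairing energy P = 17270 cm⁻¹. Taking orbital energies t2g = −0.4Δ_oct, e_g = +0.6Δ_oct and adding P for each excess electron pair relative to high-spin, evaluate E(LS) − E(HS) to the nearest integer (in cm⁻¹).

-9720

Ligand charges: 4×(-1) from CN⁻ and 1×(+0) from bipy sum to -4; with overall charge -2, Cr is +2.
Group 6 minus oxidation state +2 gives a d⁴ configuration for Cr²⁺.
High-spin d⁴ fills as t2g^3 e_g^1 with CFSE 3(−0.4) + 1(+0.6) = -0.6Δ_oct = -16194 cm⁻¹.
Low-spin: t2g^4 e_g^0, orbital CFSE = -1.6Δ_oct = -43184 cm⁻¹; plus 1 excess pair × P = +17270 cm⁻¹; total -25914 cm⁻¹.
The difference is -25914 − (-16194) = -9720 cm⁻¹, so low-spin lies lower.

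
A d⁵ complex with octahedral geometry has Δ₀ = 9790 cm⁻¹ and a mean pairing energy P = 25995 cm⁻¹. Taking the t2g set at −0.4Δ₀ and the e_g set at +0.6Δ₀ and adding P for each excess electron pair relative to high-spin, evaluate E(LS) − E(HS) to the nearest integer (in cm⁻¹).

High-spin d⁵ fills as t2g^3 e_g^2 with CFSE 3(−0.4) + 2(+0.6) = 0.0Δ₀ = 0 cm⁻¹.
For low-spin the configuration is t2g^5 e_g^0: orbital energy -2.0 × 9790 = -19580 cm⁻¹, and 2 additional pairs relative to high-spin add 51990 cm⁻¹, giving 32410 cm⁻¹.
The difference is 32410 − (0) = 32410 cm⁻¹, so high-spin lies lower.

32410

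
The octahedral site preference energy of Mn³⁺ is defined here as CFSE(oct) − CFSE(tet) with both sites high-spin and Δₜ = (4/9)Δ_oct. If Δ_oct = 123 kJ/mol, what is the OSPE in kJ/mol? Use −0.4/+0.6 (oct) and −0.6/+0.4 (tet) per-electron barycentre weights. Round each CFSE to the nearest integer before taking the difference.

-52

Mn³⁺: group 7, so d-count = 7 − 3 = 4.
Octahedral high-spin t2g^3 e_g^1: CFSE = -0.6 × 123 = -74 kJ/mol.
In a tetrahedral site the filling is e^2 t2^2: CFSE(tet) = -0.4Δₜ = -0.4 × (4/9)(123) = -22 kJ/mol.
OSPE = -74 − (-22) = -52 kJ/mol.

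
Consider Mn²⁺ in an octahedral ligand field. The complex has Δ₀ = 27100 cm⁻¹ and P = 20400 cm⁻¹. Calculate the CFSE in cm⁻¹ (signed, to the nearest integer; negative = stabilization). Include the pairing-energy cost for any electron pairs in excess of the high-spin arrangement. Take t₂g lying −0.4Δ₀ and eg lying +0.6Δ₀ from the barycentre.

-13400

Mn is in group 7, so Mn²⁺ is d⁵ (7 − 2 = 5).
Since Δ₀ = 27100 cm⁻¹ > P = 20400 cm⁻¹, the complex adopts the low-spin configuration.
Filling d⁵ accordingly: t₂g⁵ eg⁰.
Orbital CFSE = -2.0Δ₀ = -2.0 × 27100 = -54200 cm⁻¹.
Excess pairs vs high-spin: 2 − 0 = 2; pairing cost = +40800 cm⁻¹.
Net CFSE = -54200 + 40800 = -13400 cm⁻¹.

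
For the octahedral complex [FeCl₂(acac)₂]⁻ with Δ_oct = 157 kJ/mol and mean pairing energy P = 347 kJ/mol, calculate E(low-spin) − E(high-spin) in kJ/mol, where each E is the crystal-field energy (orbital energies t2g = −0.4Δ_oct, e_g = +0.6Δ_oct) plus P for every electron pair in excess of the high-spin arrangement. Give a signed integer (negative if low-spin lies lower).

380

Ligand charges: 2×(-1) from Cl⁻ and 2×(-1) from acac⁻ sum to -4; with overall charge -1, Fe is +3.
Fe sits in group 8; removing 3 electrons leaves Fe³⁺ with 8 − 3 = 5 d electrons.
In the high-spin limit (t2g^3 e_g^2) the orbital term is 0.0Δ_oct = 0 kJ/mol, with no excess pairing.
Low-spin t2g^5 e_g^0 gives -2.0Δ_oct = -314 kJ/mol, but forming 2 extra pairs costs 2P = 694 kJ/mol, so E(LS) = -314 + 694 = 380 kJ/mol.
The difference is 380 − (0) = 380 kJ/mol, so high-spin lies lower.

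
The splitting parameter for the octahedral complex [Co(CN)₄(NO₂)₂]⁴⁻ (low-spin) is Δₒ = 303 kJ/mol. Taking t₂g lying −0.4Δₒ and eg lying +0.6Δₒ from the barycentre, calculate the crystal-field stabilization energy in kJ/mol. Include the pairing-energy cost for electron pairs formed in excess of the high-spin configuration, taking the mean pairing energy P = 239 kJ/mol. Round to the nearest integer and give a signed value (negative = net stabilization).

Ligand charges: 4×(-1) from CN⁻ and 2×(-1) from NO₂⁻ sum to -6; with overall charge -4, Co is +2.
Co²⁺: group 9, so d-count = 9 − 2 = 7.
The d⁷ electrons fill as t₂g⁶ eg¹.
The orbital stabilization is -1.8Δₒ = -1.8 × 303 = -545 kJ/mol.
Pairing penalty: 3 pairs vs 2 in the high-spin reference → 1 extra × P = 239 kJ/mol.
Overall CFSE = -545 + 239 = -306 kJ/mol.

-306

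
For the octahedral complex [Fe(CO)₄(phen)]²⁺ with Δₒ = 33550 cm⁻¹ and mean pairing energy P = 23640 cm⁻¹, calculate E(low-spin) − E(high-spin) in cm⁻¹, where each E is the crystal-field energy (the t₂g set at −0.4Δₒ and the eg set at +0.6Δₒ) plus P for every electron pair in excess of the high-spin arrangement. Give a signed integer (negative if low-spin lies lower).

Ligand charges: 4×(+0) from CO and 1×(+0) from phen sum to +0; with overall charge +2, Fe is +2.
Fe is in group 8, so Fe²⁺ is d⁶ (8 − 2 = 6).
In the high-spin limit (t₂g⁴ eg²) the orbital term is -0.4Δₒ = -13420 cm⁻¹, with no excess pairing.
Low-spin: t₂g⁶ eg⁰, orbital CFSE = -2.4Δₒ = -80520 cm⁻¹; plus 2 excess pairs × P = +47280 cm⁻¹; total -33240 cm⁻¹.
E(LS) − E(HS) = -33240 − (-13420) = -19820 cm⁻¹.

-19820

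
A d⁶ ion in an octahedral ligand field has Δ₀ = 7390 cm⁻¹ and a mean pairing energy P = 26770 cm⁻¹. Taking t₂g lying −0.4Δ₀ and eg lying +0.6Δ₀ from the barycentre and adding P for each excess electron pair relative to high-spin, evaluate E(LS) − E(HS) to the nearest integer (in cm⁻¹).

38760

In the high-spin limit (t₂g⁴ eg²) the orbital term is -0.4Δ₀ = -2956 cm⁻¹, with no excess pairing.
For low-spin the configuration is t₂g⁶ eg⁰: orbital energy -2.4 × 7390 = -17736 cm⁻¹, and 2 additional pairs relative to high-spin add 53540 cm⁻¹, giving 35804 cm⁻¹.
E(LS) − E(HS) = 35804 − (-2956) = 38760 cm⁻¹.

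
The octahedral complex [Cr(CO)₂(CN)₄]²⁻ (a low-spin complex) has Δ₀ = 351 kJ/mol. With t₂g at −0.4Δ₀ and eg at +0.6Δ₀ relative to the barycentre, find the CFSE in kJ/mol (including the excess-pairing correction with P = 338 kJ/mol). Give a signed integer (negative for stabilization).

-224

Ligand charges: 2×(+0) from CO and 4×(-1) from CN⁻ sum to -4; with overall charge -2, Cr is +2.
Cr is in group 6, so Cr²⁺ is d⁴ (6 − 2 = 4).
Configuration: t₂g⁴ eg⁰.
CFSE(orbital) = 4×(-0.4Δ₀) + 0×(0.6Δ₀) = -1.6Δ₀; with Δ₀ = 351 kJ/mol that is -562 kJ/mol.
Pairing penalty: 1 pair vs 0 in the high-spin reference → 1 extra × P = 338 kJ/mol.
Net CFSE = -562 + 338 = -224 kJ/mol.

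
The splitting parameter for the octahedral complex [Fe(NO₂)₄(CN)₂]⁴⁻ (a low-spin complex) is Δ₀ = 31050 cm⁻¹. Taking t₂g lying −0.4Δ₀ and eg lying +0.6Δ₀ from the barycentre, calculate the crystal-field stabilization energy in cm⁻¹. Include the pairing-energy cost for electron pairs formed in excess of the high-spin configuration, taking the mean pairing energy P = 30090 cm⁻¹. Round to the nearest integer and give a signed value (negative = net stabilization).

-14340

Ligand charges: 4×(-1) from NO₂⁻ and 2×(-1) from CN⁻ sum to -6; with overall charge -4, Fe is +2.
Fe is in group 8, so Fe²⁺ is d⁶ (8 − 2 = 6).
Electron filling gives t₂g⁶ eg⁰.
Orbital CFSE = 6(-0.4) + 0(0.6) = -2.4Δ₀ = -2.4 × 31050 = -74520 cm⁻¹.
High-spin d⁶ would be t₂g⁴ eg² with 1 pair; low-spin has 3, so 2 excess pairs cost +2P = +60180 cm⁻¹.
Combining: -74520 + 60180 = -14340 cm⁻¹.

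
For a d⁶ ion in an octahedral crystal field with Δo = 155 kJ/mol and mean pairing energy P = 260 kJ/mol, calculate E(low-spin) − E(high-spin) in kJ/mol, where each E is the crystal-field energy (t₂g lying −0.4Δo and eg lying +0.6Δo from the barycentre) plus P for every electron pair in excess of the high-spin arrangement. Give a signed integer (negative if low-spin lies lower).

210

In the high-spin limit (t₂g⁴ eg²) the orbital term is -0.4Δo = -62 kJ/mol, with no excess pairing.
Low-spin t₂g⁶ eg⁰ gives -2.4Δo = -372 kJ/mol, but forming 2 extra pairs costs 2P = 520 kJ/mol, so E(LS) = -372 + 520 = 148 kJ/mol.
The difference is 148 − (-62) = 210 kJ/mol, so high-spin lies lower.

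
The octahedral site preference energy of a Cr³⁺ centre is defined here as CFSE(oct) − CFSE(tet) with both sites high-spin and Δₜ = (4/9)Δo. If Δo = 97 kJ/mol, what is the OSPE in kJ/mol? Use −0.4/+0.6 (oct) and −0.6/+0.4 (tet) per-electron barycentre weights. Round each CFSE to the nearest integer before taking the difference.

-82

Cr sits in group 6; removing 3 electrons leaves Cr³⁺ with 6 − 3 = 3 d electrons.
Octahedral high-spin t₂g³ eg⁰: CFSE = -1.2 × 97 = -116 kJ/mol.
In a tetrahedral site the filling is e² t₂¹: CFSE(tet) = -0.8Δₜ = -0.8 × (4/9)(97) = -34 kJ/mol.
OSPE = -116 − (-34) = -82 kJ/mol.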